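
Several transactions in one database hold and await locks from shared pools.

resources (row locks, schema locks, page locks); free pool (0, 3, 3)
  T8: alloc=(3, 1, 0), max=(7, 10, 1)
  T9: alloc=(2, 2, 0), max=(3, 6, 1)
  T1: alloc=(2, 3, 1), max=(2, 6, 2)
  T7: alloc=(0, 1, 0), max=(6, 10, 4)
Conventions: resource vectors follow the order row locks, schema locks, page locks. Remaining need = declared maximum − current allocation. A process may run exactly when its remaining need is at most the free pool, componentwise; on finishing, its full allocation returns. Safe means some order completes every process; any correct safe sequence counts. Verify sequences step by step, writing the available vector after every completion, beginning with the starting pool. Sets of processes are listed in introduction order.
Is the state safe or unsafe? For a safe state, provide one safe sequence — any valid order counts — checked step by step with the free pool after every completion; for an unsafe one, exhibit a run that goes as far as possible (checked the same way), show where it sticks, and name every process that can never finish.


The state is UNSAFE.
Key observation: the wall is schema locks: completing T1, T9 brings the pool only to (4, 8, 4), and all the rest need more.
The run T1, T9 cannot be extended any further. Step-by-step check:
  pool = (0, 3, 3)
  run T1 (needs (0, 3, 1), free (0, 3, 3)); after release of (2, 3, 1) the pool is (2, 6, 4)
  run T9 (needs (1, 4, 1), free (2, 6, 4)); after release of (2, 2, 0) the pool is (4, 8, 4)
  T8 still needs (4, 9, 1) but only (4, 8, 4) is free — short on schema locks
  T7 still needs (6, 9, 4) but only (4, 8, 4) is free — short on row locks and schema locks
Processes that can never finish: T8 and T7.


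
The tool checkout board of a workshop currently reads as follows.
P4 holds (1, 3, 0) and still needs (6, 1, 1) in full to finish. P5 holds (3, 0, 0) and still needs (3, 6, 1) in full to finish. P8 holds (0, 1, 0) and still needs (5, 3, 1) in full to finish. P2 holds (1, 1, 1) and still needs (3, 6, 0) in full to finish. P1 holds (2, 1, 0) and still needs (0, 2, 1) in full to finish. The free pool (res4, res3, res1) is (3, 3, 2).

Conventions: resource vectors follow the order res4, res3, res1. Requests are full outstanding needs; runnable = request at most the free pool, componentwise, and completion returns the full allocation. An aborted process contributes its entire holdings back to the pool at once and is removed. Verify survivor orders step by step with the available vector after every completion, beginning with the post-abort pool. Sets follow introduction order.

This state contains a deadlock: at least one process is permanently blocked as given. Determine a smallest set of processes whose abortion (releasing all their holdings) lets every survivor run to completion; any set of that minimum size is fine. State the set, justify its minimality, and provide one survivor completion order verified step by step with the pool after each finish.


The answer: abort P4.
Key observation: before aborting P4, P5 was permanently blocked — no order could ever run it; afterwards it completes at step 2.
Why nothing smaller works: aborting no one leaves the state deadlocked as given.
The survivors complete as P1, P5, P2, P8. Step-by-step check (starting from the post-abort pool):
  pool = (4, 6, 2)
  P1 needs (0, 2, 1) <= (4, 6, 2) -> finishes; pool += (2, 1, 0) = (6, 7, 2)
  P5 needs (3, 6, 1) <= (6, 7, 2) -> finishes; pool += (3, 0, 0) = (9, 7, 2)
  P2 needs (3, 6, 0) <= (9, 7, 2) -> finishes; pool += (1, 1, 1) = (10, 8, 3)
  P8 needs (5, 3, 1) <= (10, 8, 3) -> finishes; pool += (0, 1, 0) = (10, 9, 3)


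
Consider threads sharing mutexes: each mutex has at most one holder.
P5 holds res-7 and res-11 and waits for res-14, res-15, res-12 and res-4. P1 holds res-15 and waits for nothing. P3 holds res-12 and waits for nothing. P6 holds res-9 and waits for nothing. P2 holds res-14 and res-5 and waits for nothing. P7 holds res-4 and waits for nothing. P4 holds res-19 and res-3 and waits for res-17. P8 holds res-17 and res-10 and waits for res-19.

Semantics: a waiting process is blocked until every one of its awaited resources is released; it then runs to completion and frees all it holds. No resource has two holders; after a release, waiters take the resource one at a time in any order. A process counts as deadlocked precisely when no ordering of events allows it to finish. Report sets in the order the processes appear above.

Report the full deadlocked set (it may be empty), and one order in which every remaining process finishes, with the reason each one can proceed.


The deadlocked set is P4 and P8.
Key observation: along P4 -> P8 -> P4, each member waits on what the next one holds — a deadlock; no other process is dragged down with it.
The rest can finish in the order P7, P2, P6, P1, P3, P5.
Verifying each step:
  P7 waits on nothing -> runs at once and releases res-4
  P2 waits on nothing -> runs at once and releases res-14 and res-5
  P6 waits on nothing -> runs at once and releases res-9
  P1 waits on nothing -> runs at once and releases res-15
  P3 waits on nothing -> runs at once and releases res-12
  run P5 (all its waits — res-14, res-15, res-12 and res-4 — are resolved); releases res-7 and res-11


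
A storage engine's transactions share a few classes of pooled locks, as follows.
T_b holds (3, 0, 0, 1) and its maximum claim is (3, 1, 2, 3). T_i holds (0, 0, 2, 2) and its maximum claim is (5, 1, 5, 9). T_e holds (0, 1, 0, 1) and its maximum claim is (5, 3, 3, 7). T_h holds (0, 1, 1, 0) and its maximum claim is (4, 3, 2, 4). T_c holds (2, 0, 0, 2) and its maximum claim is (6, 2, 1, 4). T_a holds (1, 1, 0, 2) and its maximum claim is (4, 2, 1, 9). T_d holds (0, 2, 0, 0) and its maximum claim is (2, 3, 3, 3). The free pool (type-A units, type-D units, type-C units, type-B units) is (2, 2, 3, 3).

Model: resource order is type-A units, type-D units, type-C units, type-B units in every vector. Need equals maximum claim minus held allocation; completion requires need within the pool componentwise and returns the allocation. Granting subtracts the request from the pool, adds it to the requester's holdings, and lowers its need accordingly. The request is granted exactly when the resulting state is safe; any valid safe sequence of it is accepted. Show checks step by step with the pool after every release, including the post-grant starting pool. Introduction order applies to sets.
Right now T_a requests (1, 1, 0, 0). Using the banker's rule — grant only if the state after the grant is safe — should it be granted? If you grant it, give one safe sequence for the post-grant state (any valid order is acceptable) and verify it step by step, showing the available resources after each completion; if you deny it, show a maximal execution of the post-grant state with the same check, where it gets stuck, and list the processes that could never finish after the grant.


GRANT: granting preserves safety; a valid post-grant sequence is T_b, T_d, T_c, T_h, T_e, T_i, T_a.
Key observation: the grant leaves (1, 1, 3, 3) free — enough for T_b, whose release restarts the cascade.
Verifying the post-grant state step by step:
  pool = (1, 1, 3, 3)
  run T_b (needs (0, 1, 2, 2), free (1, 1, 3, 3)); after release of (3, 0, 0, 1) the pool is (4, 1, 3, 4)
  run T_d (needs (2, 1, 3, 3), free (4, 1, 3, 4)); after release of (0, 2, 0, 0) the pool is (4, 3, 3, 4)
  run T_c (needs (4, 2, 1, 2), free (4, 3, 3, 4)); after release of (2, 0, 0, 2) the pool is (6, 3, 3, 6)
  run T_h (needs (4, 2, 1, 4), free (6, 3, 3, 6)); after release of (0, 1, 1, 0) the pool is (6, 4, 4, 6)
  run T_e (needs (5, 2, 3, 6), free (6, 4, 4, 6)); after release of (0, 1, 0, 1) the pool is (6, 5, 4, 7)
  run T_i (needs (5, 1, 3, 7), free (6, 5, 4, 7)); after release of (0, 0, 2, 2) the pool is (6, 5, 6, 9)
  run T_a (needs (2, 0, 1, 7), free (6, 5, 6, 9)); after release of (2, 2, 0, 2) the pool is (8, 7, 6, 11)


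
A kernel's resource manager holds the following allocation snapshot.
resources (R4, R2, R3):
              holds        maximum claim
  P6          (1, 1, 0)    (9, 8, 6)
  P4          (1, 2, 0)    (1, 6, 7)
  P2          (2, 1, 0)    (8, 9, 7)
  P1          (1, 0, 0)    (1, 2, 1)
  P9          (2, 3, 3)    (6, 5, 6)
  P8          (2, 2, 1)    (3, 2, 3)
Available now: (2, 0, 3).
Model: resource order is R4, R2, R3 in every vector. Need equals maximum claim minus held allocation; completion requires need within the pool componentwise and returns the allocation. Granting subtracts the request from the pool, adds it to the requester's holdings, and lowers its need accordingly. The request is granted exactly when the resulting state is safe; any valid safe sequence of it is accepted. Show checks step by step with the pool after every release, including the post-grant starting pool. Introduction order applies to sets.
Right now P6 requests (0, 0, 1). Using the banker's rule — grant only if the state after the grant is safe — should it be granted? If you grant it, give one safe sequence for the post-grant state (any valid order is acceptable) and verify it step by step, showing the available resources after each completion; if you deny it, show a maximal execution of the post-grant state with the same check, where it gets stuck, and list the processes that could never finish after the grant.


DENY. Granting would leave the state unsafe.
Key observation: after P8, P1, P9 the pool peaks at (7, 5, 6), and each blocked process is short somewhere: P6 on R4, R2; P4 on R3; P2 on R2, R3.
Pretend the grant happened; the run P8, P1, P9 goes as far as possible. Verifying each step:
  pool = (2, 0, 2)
  P8: need (1, 0, 2) fits (2, 0, 2); releases (2, 2, 1), pool now (4, 2, 3)
  P1: need (0, 2, 1) fits (4, 2, 3); releases (1, 0, 0), pool now (5, 2, 3)
  P9: need (4, 2, 3) fits (5, 2, 3); releases (2, 3, 3), pool now (7, 5, 6)
  P6 cannot run: need (8, 7, 5) vs free (7, 5, 6) (insufficient R4 and R2)
  P4 cannot run: need (0, 4, 7) vs free (7, 5, 6) (insufficient R3)
  P2 cannot run: need (6, 8, 7) vs free (7, 5, 6) (insufficient R2 and R3)
Post-grant, the permanently blocked set is P6, P4 and P2.


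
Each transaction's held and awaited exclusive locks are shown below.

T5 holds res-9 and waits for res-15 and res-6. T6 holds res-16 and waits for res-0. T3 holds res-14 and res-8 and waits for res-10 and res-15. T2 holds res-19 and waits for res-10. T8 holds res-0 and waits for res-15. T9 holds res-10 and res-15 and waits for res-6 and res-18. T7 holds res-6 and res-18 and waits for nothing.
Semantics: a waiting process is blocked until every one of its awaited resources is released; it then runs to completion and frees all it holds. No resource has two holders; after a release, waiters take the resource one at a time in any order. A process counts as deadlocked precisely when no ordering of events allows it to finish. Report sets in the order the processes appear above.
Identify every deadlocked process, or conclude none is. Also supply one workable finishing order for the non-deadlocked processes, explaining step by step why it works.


The deadlocked set is empty.
Key observation: every chain of waits terminates; starting from the processes that wait on nothing, all the rest unlock in turn.
One completion order for the rest: T7, T9, T3, T2, T8, T6, T5.
Verifying each step:
  T7: no waits; runs immediately, freeing res-6 and res-18
  T9 waits on res-6 and res-18 — all released -> runs and releases res-10 and res-15
  T3 waits on res-10 and res-15 — all released -> runs and releases res-14 and res-8
  T2 waits on res-10 — all released -> runs and releases res-19
  T8 waits on res-15 — all released -> runs and releases res-0
  T6 waits on res-0 — all released -> runs and releases res-16
  T5 waits on res-15 and res-6 — all released -> runs and releases res-9


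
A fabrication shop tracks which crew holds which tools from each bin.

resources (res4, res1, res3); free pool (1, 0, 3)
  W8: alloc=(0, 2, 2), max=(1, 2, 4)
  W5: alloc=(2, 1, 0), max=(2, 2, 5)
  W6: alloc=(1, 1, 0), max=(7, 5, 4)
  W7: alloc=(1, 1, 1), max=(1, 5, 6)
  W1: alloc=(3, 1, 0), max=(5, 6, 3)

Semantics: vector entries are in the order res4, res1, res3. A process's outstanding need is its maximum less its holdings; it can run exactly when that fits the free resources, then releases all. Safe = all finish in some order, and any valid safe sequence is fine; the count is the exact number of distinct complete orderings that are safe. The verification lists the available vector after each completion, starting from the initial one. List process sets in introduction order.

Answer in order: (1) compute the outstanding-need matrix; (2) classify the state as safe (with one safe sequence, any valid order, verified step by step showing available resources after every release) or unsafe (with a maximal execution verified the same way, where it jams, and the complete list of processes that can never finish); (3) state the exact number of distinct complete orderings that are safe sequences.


(1) Remaining need (order res4, res1, res3):
  W8: (1, 0, 2)
  W5: (0, 1, 5)
  W6: (6, 4, 4)
  W7: (0, 4, 5)
  W1: (2, 5, 3)
(2) UNSAFE — no complete ordering exists.
Key observation: the pool after W8, W5 is (3, 3, 5); every surviving request exceeds it in res1, so progress ends there.
Going as far as possible: W8, W5; after that, nothing fits. Step-by-step check:
  pool = (1, 0, 3)
  W8 needs (1, 0, 2) <= (1, 0, 3) -> finishes; pool += (0, 2, 2) = (1, 2, 5)
  W5 needs (0, 1, 5) <= (1, 2, 5) -> finishes; pool += (2, 1, 0) = (3, 3, 5)
  W6 still needs (6, 4, 4) but only (3, 3, 5) is free — short on res4 and res1
  W7 still needs (0, 4, 5) but only (3, 3, 5) is free — short on res1
  W1 still needs (2, 5, 3) but only (3, 3, 5) is free — short on res1
Processes that can never finish: W6, W7 and W1.
(3) Precisely 0 of the possible complete orderings are safe sequences.


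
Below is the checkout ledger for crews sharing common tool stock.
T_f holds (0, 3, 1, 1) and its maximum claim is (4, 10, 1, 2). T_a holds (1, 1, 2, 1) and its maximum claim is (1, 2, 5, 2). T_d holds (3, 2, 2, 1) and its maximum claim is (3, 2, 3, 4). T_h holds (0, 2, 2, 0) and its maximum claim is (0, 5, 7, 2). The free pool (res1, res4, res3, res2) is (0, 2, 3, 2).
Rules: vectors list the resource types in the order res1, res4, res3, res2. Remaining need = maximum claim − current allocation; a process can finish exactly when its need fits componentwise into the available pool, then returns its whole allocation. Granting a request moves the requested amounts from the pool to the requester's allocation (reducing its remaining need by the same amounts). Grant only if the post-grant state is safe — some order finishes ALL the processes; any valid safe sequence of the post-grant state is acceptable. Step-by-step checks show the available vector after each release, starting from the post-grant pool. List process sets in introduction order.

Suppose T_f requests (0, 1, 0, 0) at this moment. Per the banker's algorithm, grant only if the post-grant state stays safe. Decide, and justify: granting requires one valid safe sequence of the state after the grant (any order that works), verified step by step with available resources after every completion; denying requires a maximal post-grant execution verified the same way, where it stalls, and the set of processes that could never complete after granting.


GRANT. The post-grant state is safe; one safe sequence: T_a, T_d, T_h, T_f.
Key observation: post-grant, (0, 1, 3, 2) remains, and an order beginning with T_a completes everyone.
Step-by-step check of the post-grant state:
  pool = (0, 1, 3, 2)
  T_a: need (0, 1, 3, 1) fits (0, 1, 3, 2); releases (1, 1, 2, 1), pool now (1, 2, 5, 3)
  T_d: need (0, 0, 1, 3) fits (1, 2, 5, 3); releases (3, 2, 2, 1), pool now (4, 4, 7, 4)
  T_h: need (0, 3, 5, 2) fits (4, 4, 7, 4); releases (0, 2, 2, 0), pool now (4, 6, 9, 4)
  T_f: need (4, 6, 0, 1) fits (4, 6, 9, 4); releases (0, 4, 1, 1), pool now (4, 10, 10, 5)


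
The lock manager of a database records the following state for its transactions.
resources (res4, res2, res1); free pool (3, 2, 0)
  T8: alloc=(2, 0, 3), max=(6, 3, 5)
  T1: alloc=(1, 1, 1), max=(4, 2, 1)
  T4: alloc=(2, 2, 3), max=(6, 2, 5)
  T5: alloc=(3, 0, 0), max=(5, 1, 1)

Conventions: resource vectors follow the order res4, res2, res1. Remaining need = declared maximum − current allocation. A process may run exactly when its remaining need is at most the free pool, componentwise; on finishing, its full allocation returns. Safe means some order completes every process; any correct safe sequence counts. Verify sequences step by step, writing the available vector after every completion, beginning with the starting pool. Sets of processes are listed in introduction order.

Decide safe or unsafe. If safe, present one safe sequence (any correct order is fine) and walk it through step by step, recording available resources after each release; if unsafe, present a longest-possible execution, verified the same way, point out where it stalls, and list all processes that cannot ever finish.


UNSAFE.
Key observation: no order helps: past T1, T5, the free pool tops out at (7, 3, 1), below what each blocked process needs in res1.
Going as far as possible: T1, T5; after that, nothing fits. Walking it through:
  pool = (3, 2, 0)
  T1 needs (3, 1, 0) <= (3, 2, 0) -> finishes; pool += (1, 1, 1) = (4, 3, 1)
  T5 needs (2, 1, 1) <= (4, 3, 1) -> finishes; pool += (3, 0, 0) = (7, 3, 1)
  blocked: T8 wants (4, 3, 2), pool (7, 3, 1) — not enough res1
  blocked: T4 wants (4, 0, 2), pool (7, 3, 1) — not enough res1
Processes that can never finish: T8 and T4.


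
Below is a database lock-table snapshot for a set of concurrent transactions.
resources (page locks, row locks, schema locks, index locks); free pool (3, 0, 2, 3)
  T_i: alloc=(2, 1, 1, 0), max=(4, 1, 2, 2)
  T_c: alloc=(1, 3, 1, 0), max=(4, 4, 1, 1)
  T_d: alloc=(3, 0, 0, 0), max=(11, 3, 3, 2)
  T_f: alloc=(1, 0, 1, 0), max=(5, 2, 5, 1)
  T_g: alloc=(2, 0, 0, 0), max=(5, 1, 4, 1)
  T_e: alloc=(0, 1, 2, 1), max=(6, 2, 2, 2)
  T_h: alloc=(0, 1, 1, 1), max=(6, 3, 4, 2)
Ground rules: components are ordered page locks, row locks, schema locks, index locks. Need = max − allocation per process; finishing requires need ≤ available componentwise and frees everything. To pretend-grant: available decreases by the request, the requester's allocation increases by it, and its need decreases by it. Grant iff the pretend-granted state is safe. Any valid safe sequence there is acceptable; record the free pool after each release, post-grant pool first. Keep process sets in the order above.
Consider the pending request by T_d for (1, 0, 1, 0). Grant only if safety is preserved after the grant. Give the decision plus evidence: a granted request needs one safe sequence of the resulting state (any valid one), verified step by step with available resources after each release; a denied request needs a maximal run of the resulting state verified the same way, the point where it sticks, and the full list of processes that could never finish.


DENY. Granting would leave the state unsafe.
Key observation: after T_i, T_c the pool peaks at (5, 4, 3, 3), and each blocked process is short somewhere: T_d on page locks; T_f on schema locks; T_g on schema locks; T_e on page locks; T_h on page locks.
Pretend the grant happened; the run T_i, T_c goes as far as possible. Verifying each step:
  pool = (2, 0, 1, 3)
  T_i: need (2, 0, 1, 2) fits (2, 0, 1, 3); releases (2, 1, 1, 0), pool now (4, 1, 2, 3)
  T_c: need (3, 1, 0, 1) fits (4, 1, 2, 3); releases (1, 3, 1, 0), pool now (5, 4, 3, 3)
  blocked: T_d wants (7, 3, 2, 2), pool (5, 4, 3, 3) — not enough page locks
  blocked: T_f wants (4, 2, 4, 1), pool (5, 4, 3, 3) — not enough schema locks
  blocked: T_g wants (3, 1, 4, 1), pool (5, 4, 3, 3) — not enough schema locks
  blocked: T_e wants (6, 1, 0, 1), pool (5, 4, 3, 3) — not enough page locks
  blocked: T_h wants (6, 2, 3, 1), pool (5, 4, 3, 3) — not enough page locks
Processes that could never finish after the grant: T_d, T_f, T_g, T_e and T_h.


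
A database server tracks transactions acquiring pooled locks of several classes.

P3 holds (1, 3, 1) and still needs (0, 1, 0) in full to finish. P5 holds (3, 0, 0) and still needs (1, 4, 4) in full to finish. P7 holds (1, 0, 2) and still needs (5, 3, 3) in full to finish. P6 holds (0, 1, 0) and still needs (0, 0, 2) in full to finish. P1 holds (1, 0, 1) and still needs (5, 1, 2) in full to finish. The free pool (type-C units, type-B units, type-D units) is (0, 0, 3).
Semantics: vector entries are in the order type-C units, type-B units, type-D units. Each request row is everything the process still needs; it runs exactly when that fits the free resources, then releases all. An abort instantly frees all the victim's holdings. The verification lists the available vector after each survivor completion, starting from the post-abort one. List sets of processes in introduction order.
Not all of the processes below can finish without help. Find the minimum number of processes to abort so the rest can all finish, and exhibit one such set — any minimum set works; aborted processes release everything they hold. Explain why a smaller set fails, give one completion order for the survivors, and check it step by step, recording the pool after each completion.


Abort P1.
Key observation: the deadlocked P7 becomes finishable only because P1 released (1, 0, 1); it completes at step 4 below.
Minimality: the empty abort set fails — the state is deadlocked as it stands.
The survivors complete as P6, P3, P5, P7. Verifying each step (starting from the post-abort pool):
  pool = (1, 0, 4)
  P6: need (0, 0, 2) fits (1, 0, 4); releases (0, 1, 0), pool now (1, 1, 4)
  P3: need (0, 1, 0) fits (1, 1, 4); releases (1, 3, 1), pool now (2, 4, 5)
  P5: need (1, 4, 4) fits (2, 4, 5); releases (3, 0, 0), pool now (5, 4, 5)
  P7: need (5, 3, 3) fits (5, 4, 5); releases (1, 0, 2), pool now (6, 4, 7)


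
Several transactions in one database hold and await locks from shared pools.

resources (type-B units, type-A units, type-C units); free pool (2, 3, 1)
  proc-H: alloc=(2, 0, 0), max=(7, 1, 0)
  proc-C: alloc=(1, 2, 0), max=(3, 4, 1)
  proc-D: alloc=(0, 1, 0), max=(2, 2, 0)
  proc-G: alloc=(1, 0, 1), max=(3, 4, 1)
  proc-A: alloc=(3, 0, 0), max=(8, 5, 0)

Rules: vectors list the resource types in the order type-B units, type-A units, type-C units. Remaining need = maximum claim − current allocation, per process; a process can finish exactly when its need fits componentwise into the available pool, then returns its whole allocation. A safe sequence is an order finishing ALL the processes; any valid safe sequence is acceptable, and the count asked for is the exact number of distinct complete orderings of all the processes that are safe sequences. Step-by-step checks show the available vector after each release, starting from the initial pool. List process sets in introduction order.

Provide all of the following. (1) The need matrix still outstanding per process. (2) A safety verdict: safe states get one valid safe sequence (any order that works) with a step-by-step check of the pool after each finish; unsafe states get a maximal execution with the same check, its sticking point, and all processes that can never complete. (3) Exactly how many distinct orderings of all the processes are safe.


(1) Outstanding need per process (order type-B units, type-A units, type-C units):
  proc-H: (5, 1, 0)
  proc-C: (2, 2, 1)
  proc-D: (2, 1, 0)
  proc-G: (2, 4, 0)
  proc-A: (5, 5, 0)
(2) UNSAFE.
Key observation: the wall is type-B units: completing proc-C, proc-G, proc-D brings the pool only to (4, 6, 2), and all the rest need more.
The run proc-C, proc-G, proc-D cannot be extended any further. Walking it through:
  pool = (2, 3, 1)
  proc-C needs (2, 2, 1) <= (2, 3, 1) -> finishes; pool += (1, 2, 0) = (3, 5, 1)
  proc-G needs (2, 4, 0) <= (3, 5, 1) -> finishes; pool += (1, 0, 1) = (4, 5, 2)
  proc-D needs (2, 1, 0) <= (4, 5, 2) -> finishes; pool += (0, 1, 0) = (4, 6, 2)
  blocked: proc-H wants (5, 1, 0), pool (4, 6, 2) — not enough type-B units
  blocked: proc-A wants (5, 5, 0), pool (4, 6, 2) — not enough type-B units
Processes that can never finish: proc-H and proc-A.
(3) Precisely 0 of the possible complete orderings are safe sequences.


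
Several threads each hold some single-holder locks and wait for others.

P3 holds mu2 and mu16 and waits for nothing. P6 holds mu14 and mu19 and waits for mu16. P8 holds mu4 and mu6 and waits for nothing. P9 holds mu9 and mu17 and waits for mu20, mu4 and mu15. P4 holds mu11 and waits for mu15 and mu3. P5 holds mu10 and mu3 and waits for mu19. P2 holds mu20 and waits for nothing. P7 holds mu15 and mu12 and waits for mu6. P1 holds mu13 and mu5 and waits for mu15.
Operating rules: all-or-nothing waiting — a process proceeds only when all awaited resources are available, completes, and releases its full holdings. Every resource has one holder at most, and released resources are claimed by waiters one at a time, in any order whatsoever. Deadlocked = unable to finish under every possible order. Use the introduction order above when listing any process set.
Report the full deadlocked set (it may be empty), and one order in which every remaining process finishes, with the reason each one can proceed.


The deadlocked set is empty.
Key observation: the waits form no ring: some process can always run, and its releases unblock the others one by one.
One completion order for the rest: P3, P8, P7, P1, P2, P6, P5, P9, P4.
Check, step by step:
  run P3 (it waits on nothing); releases mu2 and mu16
  run P8 (it waits on nothing); releases mu4 and mu6
  P7 waits on mu6 — all released -> runs and releases mu15 and mu12
  P1 waits on mu15 — all released -> runs and releases mu13 and mu5
  run P2 (it waits on nothing); releases mu20
  P6 waits on mu16 — all released -> runs and releases mu14 and mu19
  P5 waits on mu19 — all released -> runs and releases mu10 and mu3
  P9 waits on mu20, mu4 and mu15 — all released -> runs and releases mu9 and mu17
  P4 waits on mu15 and mu3 — all released -> runs and releases mu11


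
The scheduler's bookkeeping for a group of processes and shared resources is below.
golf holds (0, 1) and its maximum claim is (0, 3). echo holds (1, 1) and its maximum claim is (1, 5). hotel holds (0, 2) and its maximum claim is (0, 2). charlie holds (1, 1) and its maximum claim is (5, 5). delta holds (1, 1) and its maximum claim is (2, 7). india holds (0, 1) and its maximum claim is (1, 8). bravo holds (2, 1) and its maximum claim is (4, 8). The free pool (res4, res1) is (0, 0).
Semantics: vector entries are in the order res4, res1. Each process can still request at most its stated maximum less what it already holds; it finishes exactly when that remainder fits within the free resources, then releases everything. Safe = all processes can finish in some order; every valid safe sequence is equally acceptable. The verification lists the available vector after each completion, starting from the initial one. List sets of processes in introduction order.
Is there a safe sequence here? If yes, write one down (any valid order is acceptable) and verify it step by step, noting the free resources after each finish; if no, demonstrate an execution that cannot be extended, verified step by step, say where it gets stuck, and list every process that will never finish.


UNSAFE — no complete ordering exists.
Key observation: once hotel, golf finish, the pool peaks at (0, 3) — and every remaining process still needs more res1 than that.
A maximal execution: hotel, golf — then nothing else fits. Step-by-step check:
  pool = (0, 0)
  hotel: need (0, 0) fits (0, 0); releases (0, 2), pool now (0, 2)
  golf: need (0, 2) fits (0, 2); releases (0, 1), pool now (0, 3)
  echo cannot run: need (0, 4) vs free (0, 3) (insufficient res1)
  charlie cannot run: need (4, 4) vs free (0, 3) (insufficient res4 and res1)
  delta cannot run: need (1, 6) vs free (0, 3) (insufficient res4 and res1)
  india cannot run: need (1, 7) vs free (0, 3) (insufficient res4 and res1)
  bravo cannot run: need (2, 7) vs free (0, 3) (insufficient res4 and res1)
Processes that can never finish: echo, charlie, delta, india and bravo.


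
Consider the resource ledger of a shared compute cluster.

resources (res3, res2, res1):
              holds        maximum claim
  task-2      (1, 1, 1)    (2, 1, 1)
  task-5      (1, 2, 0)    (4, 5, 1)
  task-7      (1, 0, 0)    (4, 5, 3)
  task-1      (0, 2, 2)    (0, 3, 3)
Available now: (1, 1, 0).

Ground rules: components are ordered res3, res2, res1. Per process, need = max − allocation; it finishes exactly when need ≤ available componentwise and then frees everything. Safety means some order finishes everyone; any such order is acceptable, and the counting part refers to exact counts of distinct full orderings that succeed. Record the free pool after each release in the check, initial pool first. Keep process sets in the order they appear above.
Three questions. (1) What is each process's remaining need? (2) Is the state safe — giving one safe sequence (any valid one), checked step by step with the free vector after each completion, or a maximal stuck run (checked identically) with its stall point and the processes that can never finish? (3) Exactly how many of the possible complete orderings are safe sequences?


(1) Outstanding need per process (order res3, res2, res1):
  task-2: (1, 0, 0)
  task-5: (3, 3, 1)
  task-7: (3, 5, 3)
  task-1: (0, 1, 1)
(2) The state is UNSAFE.
Key observation: the wall is res3: completing task-2, task-1 brings the pool only to (2, 4, 3), and all the rest need more.
A maximal execution: task-2, task-1 — then nothing else fits. Check, step by step:
  pool = (1, 1, 0)
  task-2: need (1, 0, 0) fits (1, 1, 0); releases (1, 1, 1), pool now (2, 2, 1)
  task-1: need (0, 1, 1) fits (2, 2, 1); releases (0, 2, 2), pool now (2, 4, 3)
  task-5 still needs (3, 3, 1) but only (2, 4, 3) is free — short on res3
  task-7 still needs (3, 5, 3) but only (2, 4, 3) is free — short on res3 and res2
Permanently blocked: task-5 and task-7.
(3) Precisely 0 of the possible complete orderings are safe sequences.


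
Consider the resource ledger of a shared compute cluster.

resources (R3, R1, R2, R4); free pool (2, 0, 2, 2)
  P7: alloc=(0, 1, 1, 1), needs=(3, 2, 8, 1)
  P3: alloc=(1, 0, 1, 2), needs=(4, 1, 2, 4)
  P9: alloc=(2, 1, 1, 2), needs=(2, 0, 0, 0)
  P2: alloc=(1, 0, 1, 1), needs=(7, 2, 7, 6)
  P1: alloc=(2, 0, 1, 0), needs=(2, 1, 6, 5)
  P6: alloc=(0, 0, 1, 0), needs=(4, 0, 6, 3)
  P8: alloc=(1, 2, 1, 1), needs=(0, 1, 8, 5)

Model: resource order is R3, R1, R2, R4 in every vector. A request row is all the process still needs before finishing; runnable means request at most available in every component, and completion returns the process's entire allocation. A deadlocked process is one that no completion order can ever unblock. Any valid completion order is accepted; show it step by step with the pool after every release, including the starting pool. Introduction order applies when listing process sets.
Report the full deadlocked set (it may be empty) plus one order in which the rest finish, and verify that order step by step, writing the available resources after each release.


The deadlocked set is P7, P2, P1, P6 and P8.
Key observation: the wall is R2: completing P9, P3 brings the pool only to (5, 1, 4, 6), and all the rest need more.
The rest can finish in the order P9, P3. Check, step by step:
  pool = (2, 0, 2, 2)
  P9 needs (2, 0, 0, 0) <= (2, 0, 2, 2) -> finishes; pool += (2, 1, 1, 2) = (4, 1, 3, 4)
  P3 needs (4, 1, 2, 4) <= (4, 1, 3, 4) -> finishes; pool += (1, 0, 1, 2) = (5, 1, 4, 6)
The stuck group stays short no matter what:
  blocked: P7 wants (3, 2, 8, 1), pool (5, 1, 4, 6) — not enough R1 and R2
  blocked: P2 wants (7, 2, 7, 6), pool (5, 1, 4, 6) — not enough R3, R1 and R2
  blocked: P1 wants (2, 1, 6, 5), pool (5, 1, 4, 6) — not enough R2
  blocked: P6 wants (4, 0, 6, 3), pool (5, 1, 4, 6) — not enough R2
  blocked: P8 wants (0, 1, 8, 5), pool (5, 1, 4, 6) — not enough R2


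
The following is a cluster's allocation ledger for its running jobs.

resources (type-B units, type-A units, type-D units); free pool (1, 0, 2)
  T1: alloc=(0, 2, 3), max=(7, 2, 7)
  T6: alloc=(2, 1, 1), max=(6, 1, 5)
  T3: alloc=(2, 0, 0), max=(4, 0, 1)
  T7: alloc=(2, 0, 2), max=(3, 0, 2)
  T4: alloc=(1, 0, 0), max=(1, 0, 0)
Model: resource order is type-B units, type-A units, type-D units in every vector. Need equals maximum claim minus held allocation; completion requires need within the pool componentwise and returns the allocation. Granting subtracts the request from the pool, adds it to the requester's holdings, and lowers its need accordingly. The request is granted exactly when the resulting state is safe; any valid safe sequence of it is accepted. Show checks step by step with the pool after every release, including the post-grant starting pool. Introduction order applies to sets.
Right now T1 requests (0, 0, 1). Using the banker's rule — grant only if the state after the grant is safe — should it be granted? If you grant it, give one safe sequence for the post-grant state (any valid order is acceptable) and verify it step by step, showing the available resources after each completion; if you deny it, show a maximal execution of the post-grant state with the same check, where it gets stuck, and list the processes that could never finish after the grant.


DENY. Granting would leave the state unsafe.
Key observation: after T4, T3, T7 the pool peaks at (6, 0, 3), and each blocked process is short somewhere: T1 on type-B units; T6 on type-D units.
After a pretend grant, a maximal execution: T4, T3, T7 — then nothing else fits. Check, step by step:
  pool = (1, 0, 1)
  run T4 (needs (0, 0, 0), free (1, 0, 1)); after release of (1, 0, 0) the pool is (2, 0, 1)
  run T3 (needs (2, 0, 1), free (2, 0, 1)); after release of (2, 0, 0) the pool is (4, 0, 1)
  run T7 (needs (1, 0, 0), free (4, 0, 1)); after release of (2, 0, 2) the pool is (6, 0, 3)
  T1 cannot run: need (7, 0, 3) vs free (6, 0, 3) (insufficient type-B units)
  T6 cannot run: need (4, 0, 4) vs free (6, 0, 3) (insufficient type-D units)
Processes that could never finish after the grant: T1 and T6.


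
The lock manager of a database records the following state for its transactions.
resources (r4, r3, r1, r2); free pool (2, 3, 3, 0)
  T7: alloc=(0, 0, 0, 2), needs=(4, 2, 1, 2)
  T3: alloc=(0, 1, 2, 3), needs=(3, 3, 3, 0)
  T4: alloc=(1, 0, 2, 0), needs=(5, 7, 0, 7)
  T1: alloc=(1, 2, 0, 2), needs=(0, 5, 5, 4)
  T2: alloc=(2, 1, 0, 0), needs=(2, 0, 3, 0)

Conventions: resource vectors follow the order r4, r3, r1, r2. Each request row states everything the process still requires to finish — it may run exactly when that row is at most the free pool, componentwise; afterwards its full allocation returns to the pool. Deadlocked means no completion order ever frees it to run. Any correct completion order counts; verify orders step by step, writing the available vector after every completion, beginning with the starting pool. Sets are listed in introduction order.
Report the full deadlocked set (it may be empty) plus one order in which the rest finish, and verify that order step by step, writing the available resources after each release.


No process is deadlocked.
Key observation: starting with T2, each completion frees enough for the next — no one is permanently blocked.
The rest can finish in the order T2, T3, T7, T1, T4. Walking it through:
  pool = (2, 3, 3, 0)
  T2 needs (2, 0, 3, 0) <= (2, 3, 3, 0) -> finishes; pool += (2, 1, 0, 0) = (4, 4, 3, 0)
  T3 needs (3, 3, 3, 0) <= (4, 4, 3, 0) -> finishes; pool += (0, 1, 2, 3) = (4, 5, 5, 3)
  T7 needs (4, 2, 1, 2) <= (4, 5, 5, 3) -> finishes; pool += (0, 0, 0, 2) = (4, 5, 5, 5)
  T1 needs (0, 5, 5, 4) <= (4, 5, 5, 5) -> finishes; pool += (1, 2, 0, 2) = (5, 7, 5, 7)
  T4 needs (5, 7, 0, 7) <= (5, 7, 5, 7) -> finishes; pool += (1, 0, 2, 0) = (6, 7, 7, 7)


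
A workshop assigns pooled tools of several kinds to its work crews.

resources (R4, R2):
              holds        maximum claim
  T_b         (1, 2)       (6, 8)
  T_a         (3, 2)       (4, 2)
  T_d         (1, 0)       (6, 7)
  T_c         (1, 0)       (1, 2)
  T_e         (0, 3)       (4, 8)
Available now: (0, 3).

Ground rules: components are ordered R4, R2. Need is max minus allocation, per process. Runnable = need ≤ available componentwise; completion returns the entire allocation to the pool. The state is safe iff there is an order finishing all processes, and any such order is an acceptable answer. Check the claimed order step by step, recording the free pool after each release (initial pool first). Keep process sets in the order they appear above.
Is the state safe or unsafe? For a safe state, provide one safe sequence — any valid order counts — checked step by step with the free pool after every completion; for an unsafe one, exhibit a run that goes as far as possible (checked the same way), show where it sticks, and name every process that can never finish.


UNSAFE.
Key observation: the wall is R4: completing T_c, T_a, T_e brings the pool only to (4, 8), and all the rest need more.
The run T_c, T_a, T_e cannot be extended any further. Step-by-step check:
  pool = (0, 3)
  T_c needs (0, 2) <= (0, 3) -> finishes; pool += (1, 0) = (1, 3)
  T_a needs (1, 0) <= (1, 3) -> finishes; pool += (3, 2) = (4, 5)
  T_e needs (4, 5) <= (4, 5) -> finishes; pool += (0, 3) = (4, 8)
  blocked: T_b wants (5, 6), pool (4, 8) — not enough R4
  blocked: T_d wants (5, 7), pool (4, 8) — not enough R4
Processes that can never finish: T_b and T_d.


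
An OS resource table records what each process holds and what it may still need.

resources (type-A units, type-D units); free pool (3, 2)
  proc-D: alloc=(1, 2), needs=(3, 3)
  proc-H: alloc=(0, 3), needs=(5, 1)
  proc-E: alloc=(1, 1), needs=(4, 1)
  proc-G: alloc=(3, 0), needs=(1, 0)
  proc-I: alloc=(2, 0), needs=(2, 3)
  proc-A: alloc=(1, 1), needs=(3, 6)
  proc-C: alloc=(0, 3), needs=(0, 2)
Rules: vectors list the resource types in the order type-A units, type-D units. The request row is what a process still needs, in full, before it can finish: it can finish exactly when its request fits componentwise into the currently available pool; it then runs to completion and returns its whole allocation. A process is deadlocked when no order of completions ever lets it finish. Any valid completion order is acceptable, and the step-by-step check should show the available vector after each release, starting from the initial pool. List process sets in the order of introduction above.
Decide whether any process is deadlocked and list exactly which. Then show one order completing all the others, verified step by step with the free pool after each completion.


The deadlocked set is empty.
Key observation: the pool covers proc-G at once, and every later process fits after earlier releases.
A valid finishing order for the others: proc-G, proc-E, proc-I, proc-C, proc-A, proc-D, proc-H. Verifying each step:
  pool = (3, 2)
  proc-G needs (1, 0) <= (3, 2) -> finishes; pool += (3, 0) = (6, 2)
  proc-E needs (4, 1) <= (6, 2) -> finishes; pool += (1, 1) = (7, 3)
  proc-I needs (2, 3) <= (7, 3) -> finishes; pool += (2, 0) = (9, 3)
  proc-C needs (0, 2) <= (9, 3) -> finishes; pool += (0, 3) = (9, 6)
  proc-A needs (3, 6) <= (9, 6) -> finishes; pool += (1, 1) = (10, 7)
  proc-D needs (3, 3) <= (10, 7) -> finishes; pool += (1, 2) = (11, 9)
  proc-H needs (5, 1) <= (11, 9) -> finishes; pool += (0, 3) = (11, 12)


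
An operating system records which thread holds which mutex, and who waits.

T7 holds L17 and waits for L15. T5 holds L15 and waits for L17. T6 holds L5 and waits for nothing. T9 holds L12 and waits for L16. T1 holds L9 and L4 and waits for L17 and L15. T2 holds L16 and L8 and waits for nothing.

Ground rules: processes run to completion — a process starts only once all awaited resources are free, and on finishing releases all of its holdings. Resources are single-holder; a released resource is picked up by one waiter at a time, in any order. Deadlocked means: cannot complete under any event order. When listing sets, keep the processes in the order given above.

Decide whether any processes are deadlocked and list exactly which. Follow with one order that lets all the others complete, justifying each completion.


Deadlocked: T7, T5 and T1.
Key observation: along T7 -> T5 -> T7, each member waits on what the next one holds — a deadlock; T1 waits into the deadlock from upstream.
A valid finishing order for the others: T2, T6, T9.
Walking it through:
  run T2 (it waits on nothing); releases L16 and L8
  run T6 (it waits on nothing); releases L5
  run T9 (all its waits — L16 — are resolved); releases L12
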